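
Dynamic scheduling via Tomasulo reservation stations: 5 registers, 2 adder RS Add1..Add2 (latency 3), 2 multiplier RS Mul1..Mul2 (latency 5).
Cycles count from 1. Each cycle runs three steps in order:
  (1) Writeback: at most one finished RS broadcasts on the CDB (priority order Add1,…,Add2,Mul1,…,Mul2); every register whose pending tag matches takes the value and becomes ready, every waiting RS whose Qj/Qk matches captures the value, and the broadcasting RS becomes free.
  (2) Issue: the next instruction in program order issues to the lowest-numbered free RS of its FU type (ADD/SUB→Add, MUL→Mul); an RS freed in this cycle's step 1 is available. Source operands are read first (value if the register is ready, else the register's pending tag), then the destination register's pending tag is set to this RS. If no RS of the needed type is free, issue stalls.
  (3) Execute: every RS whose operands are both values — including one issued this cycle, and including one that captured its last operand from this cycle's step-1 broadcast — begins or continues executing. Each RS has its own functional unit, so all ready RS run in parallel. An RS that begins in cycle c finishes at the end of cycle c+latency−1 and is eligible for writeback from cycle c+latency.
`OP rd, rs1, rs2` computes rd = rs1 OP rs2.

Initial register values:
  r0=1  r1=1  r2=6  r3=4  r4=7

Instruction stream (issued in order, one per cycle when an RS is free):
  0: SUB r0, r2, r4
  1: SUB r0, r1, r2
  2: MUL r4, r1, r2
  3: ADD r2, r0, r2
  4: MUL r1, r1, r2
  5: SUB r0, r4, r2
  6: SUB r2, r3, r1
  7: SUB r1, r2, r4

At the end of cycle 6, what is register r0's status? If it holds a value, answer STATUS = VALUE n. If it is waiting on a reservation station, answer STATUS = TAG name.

STATUS = TAG Add2

cycle 1: issue SUB r0<-Add1 // r0:Add1,r1:1,r2:6,r3:4,r4:7
cycle 2: issue SUB r0<-Add2 // r0:Add2,r1:1,r2:6,r3:4,r4:7
cycle 3: issue MUL r4<-Mul1 // r0:Add2,r1:1,r2:6,r3:4,r4:Mul1
cycle 4: CDB Add1=-1; issue ADD r2<-Add1 // r0:Add2,r1:1,r2:Add1,r3:4,r4:Mul1
cycle 5: CDB Add2=-5; issue MUL r1<-Mul2 // r0:-5,r1:Mul2,r2:Add1,r3:4,r4:Mul1
cycle 6: issue SUB r0<-Add2 // r0:Add2,r1:Mul2,r2:Add1,r3:4,r4:Mul1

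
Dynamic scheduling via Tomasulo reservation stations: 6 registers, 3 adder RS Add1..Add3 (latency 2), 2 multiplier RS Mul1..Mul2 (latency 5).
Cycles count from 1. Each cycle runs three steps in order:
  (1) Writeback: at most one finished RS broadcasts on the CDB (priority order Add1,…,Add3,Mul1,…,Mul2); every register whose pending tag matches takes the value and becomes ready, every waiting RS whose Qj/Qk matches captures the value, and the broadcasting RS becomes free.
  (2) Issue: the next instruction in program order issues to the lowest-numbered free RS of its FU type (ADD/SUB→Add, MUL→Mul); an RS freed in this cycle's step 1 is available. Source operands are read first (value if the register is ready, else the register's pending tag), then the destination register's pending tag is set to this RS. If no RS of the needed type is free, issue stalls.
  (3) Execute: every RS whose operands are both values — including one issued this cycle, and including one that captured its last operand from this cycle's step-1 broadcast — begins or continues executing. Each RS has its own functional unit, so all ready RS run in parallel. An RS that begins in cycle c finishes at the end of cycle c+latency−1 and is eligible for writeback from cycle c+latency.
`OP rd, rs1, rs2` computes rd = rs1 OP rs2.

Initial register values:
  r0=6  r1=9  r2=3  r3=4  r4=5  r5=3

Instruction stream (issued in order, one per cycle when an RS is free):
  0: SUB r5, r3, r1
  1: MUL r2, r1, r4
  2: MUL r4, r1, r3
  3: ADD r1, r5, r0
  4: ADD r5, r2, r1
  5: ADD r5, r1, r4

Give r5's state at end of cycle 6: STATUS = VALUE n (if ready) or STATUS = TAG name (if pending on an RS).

STATUS = TAG Add1

cycle 1: issue SUB r5<-Add1 // r0:6,r1:9,r2:3,r3:4,r4:5,r5:Add1
cycle 2: issue MUL r2<-Mul1 // r0:6,r1:9,r2:Mul1,r3:4,r4:5,r5:Add1
cycle 3: CDB Add1=-5; issue MUL r4<-Mul2 // r0:6,r1:9,r2:Mul1,r3:4,r4:Mul2,r5:-5
cycle 4: issue ADD r1<-Add1 // r0:6,r1:Add1,r2:Mul1,r3:4,r4:Mul2,r5:-5
cycle 5: issue ADD r5<-Add2 // r0:6,r1:Add1,r2:Mul1,r3:4,r4:Mul2,r5:Add2
cycle 6: CDB Add1=1; issue ADD r5<-Add1 // r0:6,r1:1,r2:Mul1,r3:4,r4:Mul2,r5:Add1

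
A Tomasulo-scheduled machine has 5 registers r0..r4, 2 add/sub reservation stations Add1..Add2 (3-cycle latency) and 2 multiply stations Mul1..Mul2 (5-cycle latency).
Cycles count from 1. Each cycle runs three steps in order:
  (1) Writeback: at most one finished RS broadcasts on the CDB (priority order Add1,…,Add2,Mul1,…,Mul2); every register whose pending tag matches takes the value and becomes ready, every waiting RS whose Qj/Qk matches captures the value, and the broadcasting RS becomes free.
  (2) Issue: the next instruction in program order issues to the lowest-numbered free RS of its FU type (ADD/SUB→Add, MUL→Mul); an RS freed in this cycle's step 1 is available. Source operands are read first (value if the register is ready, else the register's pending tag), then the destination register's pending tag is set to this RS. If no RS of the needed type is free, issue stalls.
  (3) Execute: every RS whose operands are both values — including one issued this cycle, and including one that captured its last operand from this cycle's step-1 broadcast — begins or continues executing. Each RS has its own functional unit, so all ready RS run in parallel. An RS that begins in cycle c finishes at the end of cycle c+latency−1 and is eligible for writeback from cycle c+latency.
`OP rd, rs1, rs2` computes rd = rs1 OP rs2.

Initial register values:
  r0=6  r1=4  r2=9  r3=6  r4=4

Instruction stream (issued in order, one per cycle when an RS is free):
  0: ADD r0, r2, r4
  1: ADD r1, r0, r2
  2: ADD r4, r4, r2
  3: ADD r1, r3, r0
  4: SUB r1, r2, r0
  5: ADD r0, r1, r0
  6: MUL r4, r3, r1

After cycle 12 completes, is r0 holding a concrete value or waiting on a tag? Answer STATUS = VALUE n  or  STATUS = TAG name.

  c1: issue ADD r0<-Add1  regs: r0:Add1,r1:4,r2:9,r3:6,r4:4
  c2: issue ADD r1<-Add2  regs: r0:Add1,r1:Add2,r2:9,r3:6,r4:4
  c3: stall  regs: r0:Add1,r1:Add2,r2:9,r3:6,r4:4
  c4: CDB Add1=13; issue ADD r4<-Add1  regs: r0:13,r1:Add2,r2:9,r3:6,r4:Add1
  c5: stall  regs: r0:13,r1:Add2,r2:9,r3:6,r4:Add1
  c6: stall  regs: r0:13,r1:Add2,r2:9,r3:6,r4:Add1
  c7: CDB Add1=13; issue ADD r1<-Add1  regs: r0:13,r1:Add1,r2:9,r3:6,r4:13
  c8: CDB Add2=22; issue SUB r1<-Add2  regs: r0:13,r1:Add2,r2:9,r3:6,r4:13
  c9: stall  regs: r0:13,r1:Add2,r2:9,r3:6,r4:13
  c10: CDB Add1=19; issue ADD r0<-Add1  regs: r0:Add1,r1:Add2,r2:9,r3:6,r4:13
  c11: CDB Add2=-4; issue MUL r4<-Mul1  regs: r0:Add1,r1:-4,r2:9,r3:6,r4:Mul1
  c12: -  regs: r0:Add1,r1:-4,r2:9,r3:6,r4:Mul1

STATUS = TAG Add1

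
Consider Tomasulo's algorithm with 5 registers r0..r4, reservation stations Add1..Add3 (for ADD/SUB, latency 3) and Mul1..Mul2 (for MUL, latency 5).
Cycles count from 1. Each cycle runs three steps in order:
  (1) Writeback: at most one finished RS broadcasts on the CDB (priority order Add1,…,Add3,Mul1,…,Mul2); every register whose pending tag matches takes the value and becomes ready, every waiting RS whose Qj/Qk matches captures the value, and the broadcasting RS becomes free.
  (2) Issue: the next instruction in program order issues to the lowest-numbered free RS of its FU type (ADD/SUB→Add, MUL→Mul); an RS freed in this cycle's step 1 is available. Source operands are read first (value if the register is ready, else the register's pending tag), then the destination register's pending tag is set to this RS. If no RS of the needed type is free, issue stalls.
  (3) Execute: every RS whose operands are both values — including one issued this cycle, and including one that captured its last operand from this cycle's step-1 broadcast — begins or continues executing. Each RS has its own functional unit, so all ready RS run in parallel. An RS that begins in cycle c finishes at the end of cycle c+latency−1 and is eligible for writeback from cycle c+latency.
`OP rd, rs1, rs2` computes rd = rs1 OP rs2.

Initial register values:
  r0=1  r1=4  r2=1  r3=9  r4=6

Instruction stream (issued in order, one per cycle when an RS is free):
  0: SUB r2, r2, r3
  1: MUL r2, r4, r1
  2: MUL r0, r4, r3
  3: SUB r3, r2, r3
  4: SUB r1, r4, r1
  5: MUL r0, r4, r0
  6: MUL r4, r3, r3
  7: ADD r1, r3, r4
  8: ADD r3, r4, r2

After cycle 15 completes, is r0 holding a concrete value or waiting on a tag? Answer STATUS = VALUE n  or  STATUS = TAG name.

STATUS = VALUE 324

  c1: issue SUB r2<-Add1  regs: r0:1,r1:4,r2:Add1,r3:9,r4:6
  c2: issue MUL r2<-Mul1  regs: r0:1,r1:4,r2:Mul1,r3:9,r4:6
  c3: issue MUL r0<-Mul2  regs: r0:Mul2,r1:4,r2:Mul1,r3:9,r4:6
  c4: CDB Add1=-8; issue SUB r3<-Add1  regs: r0:Mul2,r1:4,r2:Mul1,r3:Add1,r4:6
  c5: issue SUB r1<-Add2  regs: r0:Mul2,r1:Add2,r2:Mul1,r3:Add1,r4:6
  c6: stall  regs: r0:Mul2,r1:Add2,r2:Mul1,r3:Add1,r4:6
  c7: CDB Mul1=24; issue MUL r0<-Mul1  regs: r0:Mul1,r1:Add2,r2:24,r3:Add1,r4:6
  c8: CDB Add2=2; stall  regs: r0:Mul1,r1:2,r2:24,r3:Add1,r4:6
  c9: CDB Mul2=54; issue MUL r4<-Mul2  regs: r0:Mul1,r1:2,r2:24,r3:Add1,r4:Mul2
  c10: CDB Add1=15; issue ADD r1<-Add1  regs: r0:Mul1,r1:Add1,r2:24,r3:15,r4:Mul2
  c11: issue ADD r3<-Add2  regs: r0:Mul1,r1:Add1,r2:24,r3:Add2,r4:Mul2
  c12: -  regs: r0:Mul1,r1:Add1,r2:24,r3:Add2,r4:Mul2
  c13: -  regs: r0:Mul1,r1:Add1,r2:24,r3:Add2,r4:Mul2
  c14: CDB Mul1=324  regs: r0:324,r1:Add1,r2:24,r3:Add2,r4:Mul2
  c15: CDB Mul2=225  regs: r0:324,r1:Add1,r2:24,r3:Add2,r4:225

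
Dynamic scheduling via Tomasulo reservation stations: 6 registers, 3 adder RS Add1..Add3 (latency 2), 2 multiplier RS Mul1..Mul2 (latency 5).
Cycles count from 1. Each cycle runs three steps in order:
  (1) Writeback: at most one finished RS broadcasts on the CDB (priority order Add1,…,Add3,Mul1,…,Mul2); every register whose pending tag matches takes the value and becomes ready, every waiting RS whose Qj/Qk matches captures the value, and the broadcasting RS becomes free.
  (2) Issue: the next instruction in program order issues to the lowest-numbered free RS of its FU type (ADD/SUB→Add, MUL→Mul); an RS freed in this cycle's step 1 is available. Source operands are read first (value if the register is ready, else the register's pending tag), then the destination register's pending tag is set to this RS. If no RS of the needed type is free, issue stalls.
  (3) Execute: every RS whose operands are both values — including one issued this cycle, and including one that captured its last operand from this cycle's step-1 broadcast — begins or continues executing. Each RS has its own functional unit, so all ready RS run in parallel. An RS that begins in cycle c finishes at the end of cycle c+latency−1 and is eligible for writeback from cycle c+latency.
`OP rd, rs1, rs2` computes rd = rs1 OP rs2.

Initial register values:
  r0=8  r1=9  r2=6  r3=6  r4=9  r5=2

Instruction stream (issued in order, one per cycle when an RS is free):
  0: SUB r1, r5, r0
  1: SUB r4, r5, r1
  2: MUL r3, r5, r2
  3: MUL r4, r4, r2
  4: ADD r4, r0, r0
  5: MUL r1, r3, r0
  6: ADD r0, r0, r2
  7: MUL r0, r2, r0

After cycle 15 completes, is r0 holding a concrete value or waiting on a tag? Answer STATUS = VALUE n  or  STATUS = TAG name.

STATUS = TAG Mul2

cycle 1: issue SUB r1<-Add1 // r0:8,r1:Add1,r2:6,r3:6,r4:9,r5:2
cycle 2: issue SUB r4<-Add2 // r0:8,r1:Add1,r2:6,r3:6,r4:Add2,r5:2
cycle 3: CDB Add1=-6; issue MUL r3<-Mul1 // r0:8,r1:-6,r2:6,r3:Mul1,r4:Add2,r5:2
cycle 4: issue MUL r4<-Mul2 // r0:8,r1:-6,r2:6,r3:Mul1,r4:Mul2,r5:2
cycle 5: CDB Add2=8; issue ADD r4<-Add1 // r0:8,r1:-6,r2:6,r3:Mul1,r4:Add1,r5:2
cycle 6: stall // r0:8,r1:-6,r2:6,r3:Mul1,r4:Add1,r5:2
cycle 7: CDB Add1=16; stall // r0:8,r1:-6,r2:6,r3:Mul1,r4:16,r5:2
cycle 8: CDB Mul1=12; issue MUL r1<-Mul1 // r0:8,r1:Mul1,r2:6,r3:12,r4:16,r5:2
cycle 9: issue ADD r0<-Add1 // r0:Add1,r1:Mul1,r2:6,r3:12,r4:16,r5:2
cycle 10: CDB Mul2=48; issue MUL r0<-Mul2 // r0:Mul2,r1:Mul1,r2:6,r3:12,r4:16,r5:2
cycle 11: CDB Add1=14 // r0:Mul2,r1:Mul1,r2:6,r3:12,r4:16,r5:2
cycle 12: - // r0:Mul2,r1:Mul1,r2:6,r3:12,r4:16,r5:2
cycle 13: CDB Mul1=96 // r0:Mul2,r1:96,r2:6,r3:12,r4:16,r5:2
cycle 14: - // r0:Mul2,r1:96,r2:6,r3:12,r4:16,r5:2
cycle 15: - // r0:Mul2,r1:96,r2:6,r3:12,r4:16,r5:2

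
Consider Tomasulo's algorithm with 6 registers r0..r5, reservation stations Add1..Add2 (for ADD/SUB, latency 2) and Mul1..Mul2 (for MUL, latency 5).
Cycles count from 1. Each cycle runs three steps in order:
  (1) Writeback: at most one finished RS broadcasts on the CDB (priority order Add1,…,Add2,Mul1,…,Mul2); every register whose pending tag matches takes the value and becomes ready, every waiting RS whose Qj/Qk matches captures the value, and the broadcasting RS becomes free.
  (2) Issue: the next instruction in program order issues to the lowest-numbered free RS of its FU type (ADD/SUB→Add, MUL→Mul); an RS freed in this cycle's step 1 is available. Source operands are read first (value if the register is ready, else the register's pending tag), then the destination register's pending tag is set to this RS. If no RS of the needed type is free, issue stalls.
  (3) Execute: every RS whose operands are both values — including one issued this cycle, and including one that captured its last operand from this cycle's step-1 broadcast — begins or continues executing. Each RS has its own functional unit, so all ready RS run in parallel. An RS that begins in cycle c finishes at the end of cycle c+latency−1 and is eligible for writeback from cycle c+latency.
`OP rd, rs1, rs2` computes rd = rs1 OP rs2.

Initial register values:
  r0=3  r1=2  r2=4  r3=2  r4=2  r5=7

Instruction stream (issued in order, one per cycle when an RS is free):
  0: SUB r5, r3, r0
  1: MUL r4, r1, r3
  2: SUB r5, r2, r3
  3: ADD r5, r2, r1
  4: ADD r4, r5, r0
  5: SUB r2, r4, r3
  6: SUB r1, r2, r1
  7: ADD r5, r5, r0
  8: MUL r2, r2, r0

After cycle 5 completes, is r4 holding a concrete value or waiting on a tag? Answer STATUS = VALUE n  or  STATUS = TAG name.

STATUS = TAG Add1

cycle 1: issue SUB r5<-Add1 // r0:3,r1:2,r2:4,r3:2,r4:2,r5:Add1
cycle 2: issue MUL r4<-Mul1 // r0:3,r1:2,r2:4,r3:2,r4:Mul1,r5:Add1
cycle 3: CDB Add1=-1; issue SUB r5<-Add1 // r0:3,r1:2,r2:4,r3:2,r4:Mul1,r5:Add1
cycle 4: issue ADD r5<-Add2 // r0:3,r1:2,r2:4,r3:2,r4:Mul1,r5:Add2
cycle 5: CDB Add1=2; issue ADD r4<-Add1 // r0:3,r1:2,r2:4,r3:2,r4:Add1,r5:Add2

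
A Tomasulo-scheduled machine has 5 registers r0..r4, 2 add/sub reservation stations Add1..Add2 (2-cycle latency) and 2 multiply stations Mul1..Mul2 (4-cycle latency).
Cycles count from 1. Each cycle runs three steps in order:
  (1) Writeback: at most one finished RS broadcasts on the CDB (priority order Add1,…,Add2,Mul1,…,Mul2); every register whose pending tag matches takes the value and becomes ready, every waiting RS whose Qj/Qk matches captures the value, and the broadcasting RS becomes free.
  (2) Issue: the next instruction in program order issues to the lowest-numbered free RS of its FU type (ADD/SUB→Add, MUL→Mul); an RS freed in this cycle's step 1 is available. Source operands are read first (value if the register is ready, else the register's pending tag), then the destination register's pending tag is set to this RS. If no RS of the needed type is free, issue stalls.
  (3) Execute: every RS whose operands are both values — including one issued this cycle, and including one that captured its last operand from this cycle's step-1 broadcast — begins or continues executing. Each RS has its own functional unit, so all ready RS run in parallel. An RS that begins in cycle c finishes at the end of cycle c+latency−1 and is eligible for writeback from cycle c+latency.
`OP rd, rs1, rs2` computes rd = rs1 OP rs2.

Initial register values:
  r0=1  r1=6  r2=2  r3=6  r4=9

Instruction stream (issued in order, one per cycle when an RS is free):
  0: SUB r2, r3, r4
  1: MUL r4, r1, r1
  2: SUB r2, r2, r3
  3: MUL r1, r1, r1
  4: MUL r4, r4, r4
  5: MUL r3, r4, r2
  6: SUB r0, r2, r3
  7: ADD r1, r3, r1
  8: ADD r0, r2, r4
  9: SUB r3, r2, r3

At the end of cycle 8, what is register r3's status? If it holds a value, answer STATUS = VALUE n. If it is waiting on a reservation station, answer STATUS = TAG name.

STATUS = TAG Mul2

c1: issue SUB r2<-Add1 | r0:1,r1:6,r2:Add1,r3:6,r4:9
c2: issue MUL r4<-Mul1 | r0:1,r1:6,r2:Add1,r3:6,r4:Mul1
c3: CDB Add1=-3; issue SUB r2<-Add1 | r0:1,r1:6,r2:Add1,r3:6,r4:Mul1
c4: issue MUL r1<-Mul2 | r0:1,r1:Mul2,r2:Add1,r3:6,r4:Mul1
c5: CDB Add1=-9; stall | r0:1,r1:Mul2,r2:-9,r3:6,r4:Mul1
c6: CDB Mul1=36; issue MUL r4<-Mul1 | r0:1,r1:Mul2,r2:-9,r3:6,r4:Mul1
c7: stall | r0:1,r1:Mul2,r2:-9,r3:6,r4:Mul1
c8: CDB Mul2=36; issue MUL r3<-Mul2 | r0:1,r1:36,r2:-9,r3:Mul2,r4:Mul1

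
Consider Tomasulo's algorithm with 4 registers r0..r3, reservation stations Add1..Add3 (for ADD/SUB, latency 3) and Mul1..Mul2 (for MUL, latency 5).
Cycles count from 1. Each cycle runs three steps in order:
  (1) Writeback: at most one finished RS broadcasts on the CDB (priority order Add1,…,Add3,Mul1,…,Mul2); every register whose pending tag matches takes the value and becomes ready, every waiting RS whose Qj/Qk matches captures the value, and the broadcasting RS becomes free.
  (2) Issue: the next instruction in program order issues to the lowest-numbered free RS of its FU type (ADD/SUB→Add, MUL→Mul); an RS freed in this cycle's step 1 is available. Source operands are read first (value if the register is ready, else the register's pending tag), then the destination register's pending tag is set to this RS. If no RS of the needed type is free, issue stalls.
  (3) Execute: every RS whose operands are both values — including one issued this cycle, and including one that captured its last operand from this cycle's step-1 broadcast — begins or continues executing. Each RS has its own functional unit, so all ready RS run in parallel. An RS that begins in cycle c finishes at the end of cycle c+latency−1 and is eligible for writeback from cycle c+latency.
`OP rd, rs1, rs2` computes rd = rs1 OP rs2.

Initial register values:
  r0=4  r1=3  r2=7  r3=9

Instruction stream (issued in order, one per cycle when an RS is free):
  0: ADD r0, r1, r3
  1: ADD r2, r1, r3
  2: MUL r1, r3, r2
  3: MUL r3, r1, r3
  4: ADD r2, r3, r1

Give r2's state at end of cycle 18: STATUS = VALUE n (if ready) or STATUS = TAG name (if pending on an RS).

cycle 1: issue ADD r0<-Add1 // r0:Add1,r1:3,r2:7,r3:9
cycle 2: issue ADD r2<-Add2 // r0:Add1,r1:3,r2:Add2,r3:9
cycle 3: issue MUL r1<-Mul1 // r0:Add1,r1:Mul1,r2:Add2,r3:9
cycle 4: CDB Add1=12; issue MUL r3<-Mul2 // r0:12,r1:Mul1,r2:Add2,r3:Mul2
cycle 5: CDB Add2=12; issue ADD r2<-Add1 // r0:12,r1:Mul1,r2:Add1,r3:Mul2
cycle 6: - // r0:12,r1:Mul1,r2:Add1,r3:Mul2
cycle 7: - // r0:12,r1:Mul1,r2:Add1,r3:Mul2
cycle 8: - // r0:12,r1:Mul1,r2:Add1,r3:Mul2
cycle 9: - // r0:12,r1:Mul1,r2:Add1,r3:Mul2
cycle 10: CDB Mul1=108 // r0:12,r1:108,r2:Add1,r3:Mul2
cycle 11: - // r0:12,r1:108,r2:Add1,r3:Mul2
cycle 12: - // r0:12,r1:108,r2:Add1,r3:Mul2
cycle 13: - // r0:12,r1:108,r2:Add1,r3:Mul2
cycle 14: - // r0:12,r1:108,r2:Add1,r3:Mul2
cycle 15: CDB Mul2=972 // r0:12,r1:108,r2:Add1,r3:972
cycle 16: - // r0:12,r1:108,r2:Add1,r3:972
cycle 17: - // r0:12,r1:108,r2:Add1,r3:972
cycle 18: CDB Add1=1080 // r0:12,r1:108,r2:1080,r3:972

STATUS = VALUE 1080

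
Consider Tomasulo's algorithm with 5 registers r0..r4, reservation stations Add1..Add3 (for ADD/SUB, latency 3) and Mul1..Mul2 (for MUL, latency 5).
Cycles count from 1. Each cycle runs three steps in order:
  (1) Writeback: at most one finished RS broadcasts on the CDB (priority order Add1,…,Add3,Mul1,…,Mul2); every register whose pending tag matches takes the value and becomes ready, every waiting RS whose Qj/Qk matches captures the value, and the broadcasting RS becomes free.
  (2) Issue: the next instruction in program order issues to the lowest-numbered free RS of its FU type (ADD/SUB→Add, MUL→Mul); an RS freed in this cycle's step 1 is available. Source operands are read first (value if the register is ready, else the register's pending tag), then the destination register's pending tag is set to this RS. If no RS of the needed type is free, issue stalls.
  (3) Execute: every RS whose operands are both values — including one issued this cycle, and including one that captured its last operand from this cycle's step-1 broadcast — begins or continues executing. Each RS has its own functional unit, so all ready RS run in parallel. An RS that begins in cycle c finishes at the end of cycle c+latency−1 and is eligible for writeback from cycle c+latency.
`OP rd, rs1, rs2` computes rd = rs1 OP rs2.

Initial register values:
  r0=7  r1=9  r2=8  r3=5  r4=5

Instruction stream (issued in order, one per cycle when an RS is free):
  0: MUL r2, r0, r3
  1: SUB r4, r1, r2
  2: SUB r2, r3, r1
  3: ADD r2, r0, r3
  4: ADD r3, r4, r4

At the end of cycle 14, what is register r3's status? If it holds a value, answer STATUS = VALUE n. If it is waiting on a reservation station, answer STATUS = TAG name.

cycle 1: issue MUL r2<-Mul1 // r0:7,r1:9,r2:Mul1,r3:5,r4:5
cycle 2: issue SUB r4<-Add1 // r0:7,r1:9,r2:Mul1,r3:5,r4:Add1
cycle 3: issue SUB r2<-Add2 // r0:7,r1:9,r2:Add2,r3:5,r4:Add1
cycle 4: issue ADD r2<-Add3 // r0:7,r1:9,r2:Add3,r3:5,r4:Add1
cycle 5: stall // r0:7,r1:9,r2:Add3,r3:5,r4:Add1
cycle 6: CDB Add2=-4; issue ADD r3<-Add2 // r0:7,r1:9,r2:Add3,r3:Add2,r4:Add1
cycle 7: CDB Add3=12 // r0:7,r1:9,r2:12,r3:Add2,r4:Add1
cycle 8: CDB Mul1=35 // r0:7,r1:9,r2:12,r3:Add2,r4:Add1
cycle 9: - // r0:7,r1:9,r2:12,r3:Add2,r4:Add1
cycle 10: - // r0:7,r1:9,r2:12,r3:Add2,r4:Add1
cycle 11: CDB Add1=-26 // r0:7,r1:9,r2:12,r3:Add2,r4:-26
cycle 12: - // r0:7,r1:9,r2:12,r3:Add2,r4:-26
cycle 13: - // r0:7,r1:9,r2:12,r3:Add2,r4:-26
cycle 14: CDB Add2=-52 // r0:7,r1:9,r2:12,r3:-52,r4:-26

STATUS = VALUE -52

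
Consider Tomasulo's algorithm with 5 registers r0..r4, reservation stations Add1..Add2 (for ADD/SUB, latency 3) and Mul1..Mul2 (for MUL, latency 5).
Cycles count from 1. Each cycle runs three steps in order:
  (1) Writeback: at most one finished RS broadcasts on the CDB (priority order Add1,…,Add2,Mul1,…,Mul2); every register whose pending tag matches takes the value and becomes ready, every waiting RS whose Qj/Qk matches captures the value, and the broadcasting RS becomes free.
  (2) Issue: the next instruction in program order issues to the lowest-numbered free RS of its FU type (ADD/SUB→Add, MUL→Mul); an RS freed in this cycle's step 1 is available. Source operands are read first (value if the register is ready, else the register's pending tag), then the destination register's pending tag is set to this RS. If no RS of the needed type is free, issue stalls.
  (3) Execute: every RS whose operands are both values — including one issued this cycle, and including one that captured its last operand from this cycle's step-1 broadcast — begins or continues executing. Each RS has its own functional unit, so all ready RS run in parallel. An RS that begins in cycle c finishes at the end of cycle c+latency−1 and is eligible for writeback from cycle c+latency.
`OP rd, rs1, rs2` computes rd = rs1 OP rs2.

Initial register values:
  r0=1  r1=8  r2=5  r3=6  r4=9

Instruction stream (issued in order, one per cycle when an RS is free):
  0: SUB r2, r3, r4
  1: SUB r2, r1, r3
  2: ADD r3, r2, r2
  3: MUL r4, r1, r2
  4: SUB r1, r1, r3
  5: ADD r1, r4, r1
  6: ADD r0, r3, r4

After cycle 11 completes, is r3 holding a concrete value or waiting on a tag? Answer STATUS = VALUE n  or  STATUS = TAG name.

STATUS = VALUE 4

cycle 1: issue SUB r2<-Add1 // r0:1,r1:8,r2:Add1,r3:6,r4:9
cycle 2: issue SUB r2<-Add2 // r0:1,r1:8,r2:Add2,r3:6,r4:9
cycle 3: stall // r0:1,r1:8,r2:Add2,r3:6,r4:9
cycle 4: CDB Add1=-3; issue ADD r3<-Add1 // r0:1,r1:8,r2:Add2,r3:Add1,r4:9
cycle 5: CDB Add2=2; issue MUL r4<-Mul1 // r0:1,r1:8,r2:2,r3:Add1,r4:Mul1
cycle 6: issue SUB r1<-Add2 // r0:1,r1:Add2,r2:2,r3:Add1,r4:Mul1
cycle 7: stall // r0:1,r1:Add2,r2:2,r3:Add1,r4:Mul1
cycle 8: CDB Add1=4; issue ADD r1<-Add1 // r0:1,r1:Add1,r2:2,r3:4,r4:Mul1
cycle 9: stall // r0:1,r1:Add1,r2:2,r3:4,r4:Mul1
cycle 10: CDB Mul1=16; stall // r0:1,r1:Add1,r2:2,r3:4,r4:16
cycle 11: CDB Add2=4; issue ADD r0<-Add2 // r0:Add2,r1:Add1,r2:2,r3:4,r4:16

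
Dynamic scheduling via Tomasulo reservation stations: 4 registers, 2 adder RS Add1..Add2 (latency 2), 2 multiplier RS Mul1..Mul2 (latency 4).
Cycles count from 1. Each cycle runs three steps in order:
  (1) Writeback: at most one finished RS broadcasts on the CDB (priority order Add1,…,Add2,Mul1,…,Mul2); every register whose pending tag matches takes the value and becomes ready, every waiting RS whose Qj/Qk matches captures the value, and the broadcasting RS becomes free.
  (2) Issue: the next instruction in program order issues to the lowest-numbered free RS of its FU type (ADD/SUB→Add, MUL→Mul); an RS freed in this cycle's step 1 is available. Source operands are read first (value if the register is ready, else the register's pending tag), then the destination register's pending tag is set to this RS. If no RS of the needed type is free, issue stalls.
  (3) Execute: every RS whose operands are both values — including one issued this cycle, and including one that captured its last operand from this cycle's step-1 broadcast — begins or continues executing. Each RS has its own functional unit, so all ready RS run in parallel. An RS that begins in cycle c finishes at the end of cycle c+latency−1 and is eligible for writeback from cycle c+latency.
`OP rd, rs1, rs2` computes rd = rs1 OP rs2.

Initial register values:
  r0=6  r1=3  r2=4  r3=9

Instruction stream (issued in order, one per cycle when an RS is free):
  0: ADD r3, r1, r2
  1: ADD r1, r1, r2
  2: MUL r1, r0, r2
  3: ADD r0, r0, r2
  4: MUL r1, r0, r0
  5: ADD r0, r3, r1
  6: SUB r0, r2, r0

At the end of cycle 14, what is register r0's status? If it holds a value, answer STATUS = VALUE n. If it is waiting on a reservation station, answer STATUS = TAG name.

c1: issue ADD r3<-Add1 | r0:6,r1:3,r2:4,r3:Add1
c2: issue ADD r1<-Add2 | r0:6,r1:Add2,r2:4,r3:Add1
c3: CDB Add1=7; issue MUL r1<-Mul1 | r0:6,r1:Mul1,r2:4,r3:7
c4: CDB Add2=7; issue ADD r0<-Add1 | r0:Add1,r1:Mul1,r2:4,r3:7
c5: issue MUL r1<-Mul2 | r0:Add1,r1:Mul2,r2:4,r3:7
c6: CDB Add1=10; issue ADD r0<-Add1 | r0:Add1,r1:Mul2,r2:4,r3:7
c7: CDB Mul1=24; issue SUB r0<-Add2 | r0:Add2,r1:Mul2,r2:4,r3:7
c8: - | r0:Add2,r1:Mul2,r2:4,r3:7
c9: - | r0:Add2,r1:Mul2,r2:4,r3:7
c10: CDB Mul2=100 | r0:Add2,r1:100,r2:4,r3:7
c11: - | r0:Add2,r1:100,r2:4,r3:7
c12: CDB Add1=107 | r0:Add2,r1:100,r2:4,r3:7
c13: - | r0:Add2,r1:100,r2:4,r3:7
c14: CDB Add2=-103 | r0:-103,r1:100,r2:4,r3:7

STATUS = VALUE -103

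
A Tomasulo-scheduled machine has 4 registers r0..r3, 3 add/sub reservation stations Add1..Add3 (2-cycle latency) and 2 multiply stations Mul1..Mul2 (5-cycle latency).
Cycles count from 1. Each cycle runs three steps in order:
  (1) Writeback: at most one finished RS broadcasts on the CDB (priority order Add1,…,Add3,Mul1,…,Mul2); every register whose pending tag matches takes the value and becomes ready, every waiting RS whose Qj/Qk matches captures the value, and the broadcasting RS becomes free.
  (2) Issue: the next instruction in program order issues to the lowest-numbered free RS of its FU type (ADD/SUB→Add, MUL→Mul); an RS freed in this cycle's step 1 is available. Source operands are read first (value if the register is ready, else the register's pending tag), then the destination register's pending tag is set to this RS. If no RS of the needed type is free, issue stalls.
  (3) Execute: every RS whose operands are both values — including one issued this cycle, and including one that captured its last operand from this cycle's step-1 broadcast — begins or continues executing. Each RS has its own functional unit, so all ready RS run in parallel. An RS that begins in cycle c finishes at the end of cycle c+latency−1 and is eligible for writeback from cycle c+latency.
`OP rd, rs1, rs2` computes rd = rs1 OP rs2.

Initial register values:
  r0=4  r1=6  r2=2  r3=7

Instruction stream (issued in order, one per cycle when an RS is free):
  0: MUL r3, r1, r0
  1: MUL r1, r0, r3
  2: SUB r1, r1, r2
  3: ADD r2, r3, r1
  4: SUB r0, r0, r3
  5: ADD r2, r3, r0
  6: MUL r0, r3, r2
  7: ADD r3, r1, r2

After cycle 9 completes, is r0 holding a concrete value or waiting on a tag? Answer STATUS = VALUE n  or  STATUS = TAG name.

STATUS = TAG Mul1

  c1: issue MUL r3<-Mul1  regs: r0:4,r1:6,r2:2,r3:Mul1
  c2: issue MUL r1<-Mul2  regs: r0:4,r1:Mul2,r2:2,r3:Mul1
  c3: issue SUB r1<-Add1  regs: r0:4,r1:Add1,r2:2,r3:Mul1
  c4: issue ADD r2<-Add2  regs: r0:4,r1:Add1,r2:Add2,r3:Mul1
  c5: issue SUB r0<-Add3  regs: r0:Add3,r1:Add1,r2:Add2,r3:Mul1
  c6: CDB Mul1=24; stall  regs: r0:Add3,r1:Add1,r2:Add2,r3:24
  c7: stall  regs: r0:Add3,r1:Add1,r2:Add2,r3:24
  c8: CDB Add3=-20; issue ADD r2<-Add3  regs: r0:-20,r1:Add1,r2:Add3,r3:24
  c9: issue MUL r0<-Mul1  regs: r0:Mul1,r1:Add1,r2:Add3,r3:24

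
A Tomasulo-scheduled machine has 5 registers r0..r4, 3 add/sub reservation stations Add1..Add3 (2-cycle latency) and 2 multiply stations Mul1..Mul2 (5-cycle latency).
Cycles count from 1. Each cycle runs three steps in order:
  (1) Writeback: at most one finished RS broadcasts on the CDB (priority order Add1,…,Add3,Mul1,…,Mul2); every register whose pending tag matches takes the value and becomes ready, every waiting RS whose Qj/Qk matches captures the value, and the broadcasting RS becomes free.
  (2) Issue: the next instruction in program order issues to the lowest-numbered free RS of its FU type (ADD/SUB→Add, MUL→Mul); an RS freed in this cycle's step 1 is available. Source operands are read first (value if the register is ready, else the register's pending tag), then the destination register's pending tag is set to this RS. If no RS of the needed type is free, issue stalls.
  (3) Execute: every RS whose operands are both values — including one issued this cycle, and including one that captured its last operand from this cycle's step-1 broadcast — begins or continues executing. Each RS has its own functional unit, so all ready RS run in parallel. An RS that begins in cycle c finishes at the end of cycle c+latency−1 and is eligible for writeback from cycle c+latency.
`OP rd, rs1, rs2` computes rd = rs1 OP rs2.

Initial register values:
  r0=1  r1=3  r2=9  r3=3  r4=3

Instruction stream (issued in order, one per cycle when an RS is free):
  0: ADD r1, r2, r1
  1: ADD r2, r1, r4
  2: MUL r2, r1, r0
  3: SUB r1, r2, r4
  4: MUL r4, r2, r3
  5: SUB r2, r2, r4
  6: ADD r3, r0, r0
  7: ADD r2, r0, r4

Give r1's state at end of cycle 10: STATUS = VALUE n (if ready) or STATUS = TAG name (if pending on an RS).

  c1: issue ADD r1<-Add1  regs: r0:1,r1:Add1,r2:9,r3:3,r4:3
  c2: issue ADD r2<-Add2  regs: r0:1,r1:Add1,r2:Add2,r3:3,r4:3
  c3: CDB Add1=12; issue MUL r2<-Mul1  regs: r0:1,r1:12,r2:Mul1,r3:3,r4:3
  c4: issue SUB r1<-Add1  regs: r0:1,r1:Add1,r2:Mul1,r3:3,r4:3
  c5: CDB Add2=15; issue MUL r4<-Mul2  regs: r0:1,r1:Add1,r2:Mul1,r3:3,r4:Mul2
  c6: issue SUB r2<-Add2  regs: r0:1,r1:Add1,r2:Add2,r3:3,r4:Mul2
  c7: issue ADD r3<-Add3  regs: r0:1,r1:Add1,r2:Add2,r3:Add3,r4:Mul2
  c8: CDB Mul1=12; stall  regs: r0:1,r1:Add1,r2:Add2,r3:Add3,r4:Mul2
  c9: CDB Add3=2; issue ADD r2<-Add3  regs: r0:1,r1:Add1,r2:Add3,r3:2,r4:Mul2
  c10: CDB Add1=9  regs: r0:1,r1:9,r2:Add3,r3:2,r4:Mul2

STATUS = VALUE 9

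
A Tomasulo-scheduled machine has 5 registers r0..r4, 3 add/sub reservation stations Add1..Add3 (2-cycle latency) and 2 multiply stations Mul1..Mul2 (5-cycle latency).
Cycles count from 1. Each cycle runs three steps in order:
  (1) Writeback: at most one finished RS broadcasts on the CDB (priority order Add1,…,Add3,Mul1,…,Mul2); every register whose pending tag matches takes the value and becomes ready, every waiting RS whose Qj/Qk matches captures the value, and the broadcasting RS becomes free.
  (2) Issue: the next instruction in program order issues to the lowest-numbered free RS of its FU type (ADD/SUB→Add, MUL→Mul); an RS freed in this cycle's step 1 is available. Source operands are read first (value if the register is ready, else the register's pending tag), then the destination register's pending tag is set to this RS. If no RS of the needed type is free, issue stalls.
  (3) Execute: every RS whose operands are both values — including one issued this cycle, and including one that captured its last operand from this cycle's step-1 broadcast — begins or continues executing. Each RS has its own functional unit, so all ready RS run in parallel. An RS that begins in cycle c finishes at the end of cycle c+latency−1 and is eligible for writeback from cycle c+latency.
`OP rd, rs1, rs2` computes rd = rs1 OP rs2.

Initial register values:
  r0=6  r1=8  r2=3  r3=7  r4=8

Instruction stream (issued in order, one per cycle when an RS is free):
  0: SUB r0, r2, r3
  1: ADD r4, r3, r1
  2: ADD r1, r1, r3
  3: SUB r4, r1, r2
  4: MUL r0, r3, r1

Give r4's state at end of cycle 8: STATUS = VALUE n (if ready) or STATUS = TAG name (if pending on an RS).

STATUS = VALUE 12

cycle 1: issue SUB r0<-Add1 // r0:Add1,r1:8,r2:3,r3:7,r4:8
cycle 2: issue ADD r4<-Add2 // r0:Add1,r1:8,r2:3,r3:7,r4:Add2
cycle 3: CDB Add1=-4; issue ADD r1<-Add1 // r0:-4,r1:Add1,r2:3,r3:7,r4:Add2
cycle 4: CDB Add2=15; issue SUB r4<-Add2 // r0:-4,r1:Add1,r2:3,r3:7,r4:Add2
cycle 5: CDB Add1=15; issue MUL r0<-Mul1 // r0:Mul1,r1:15,r2:3,r3:7,r4:Add2
cycle 6: - // r0:Mul1,r1:15,r2:3,r3:7,r4:Add2
cycle 7: CDB Add2=12 // r0:Mul1,r1:15,r2:3,r3:7,r4:12
cycle 8: - // r0:Mul1,r1:15,r2:3,r3:7,r4:12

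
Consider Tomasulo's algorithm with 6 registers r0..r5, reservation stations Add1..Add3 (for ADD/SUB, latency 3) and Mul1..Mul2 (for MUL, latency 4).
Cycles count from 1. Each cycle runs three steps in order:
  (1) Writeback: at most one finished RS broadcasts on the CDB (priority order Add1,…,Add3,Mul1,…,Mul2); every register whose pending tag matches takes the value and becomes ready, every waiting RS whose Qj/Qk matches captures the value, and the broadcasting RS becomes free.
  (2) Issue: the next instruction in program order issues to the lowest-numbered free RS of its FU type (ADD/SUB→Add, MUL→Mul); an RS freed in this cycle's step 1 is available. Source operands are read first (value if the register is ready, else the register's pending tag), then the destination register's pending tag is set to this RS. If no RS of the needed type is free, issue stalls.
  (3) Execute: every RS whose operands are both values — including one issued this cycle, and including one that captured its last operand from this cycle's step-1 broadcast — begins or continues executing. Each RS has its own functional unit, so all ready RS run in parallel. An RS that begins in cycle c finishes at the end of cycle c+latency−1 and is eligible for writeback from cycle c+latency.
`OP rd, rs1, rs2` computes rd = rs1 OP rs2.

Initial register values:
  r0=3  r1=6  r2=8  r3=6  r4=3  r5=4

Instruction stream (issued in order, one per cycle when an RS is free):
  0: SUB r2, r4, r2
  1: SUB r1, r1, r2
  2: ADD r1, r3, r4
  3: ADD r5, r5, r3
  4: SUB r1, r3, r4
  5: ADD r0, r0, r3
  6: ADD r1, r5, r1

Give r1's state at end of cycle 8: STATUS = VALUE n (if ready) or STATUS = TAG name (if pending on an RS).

STATUS = TAG Add2

cycle 1: issue SUB r2<-Add1 // r0:3,r1:6,r2:Add1,r3:6,r4:3,r5:4
cycle 2: issue SUB r1<-Add2 // r0:3,r1:Add2,r2:Add1,r3:6,r4:3,r5:4
cycle 3: issue ADD r1<-Add3 // r0:3,r1:Add3,r2:Add1,r3:6,r4:3,r5:4
cycle 4: CDB Add1=-5; issue ADD r5<-Add1 // r0:3,r1:Add3,r2:-5,r3:6,r4:3,r5:Add1
cycle 5: stall // r0:3,r1:Add3,r2:-5,r3:6,r4:3,r5:Add1
cycle 6: CDB Add3=9; issue SUB r1<-Add3 // r0:3,r1:Add3,r2:-5,r3:6,r4:3,r5:Add1
cycle 7: CDB Add1=10; issue ADD r0<-Add1 // r0:Add1,r1:Add3,r2:-5,r3:6,r4:3,r5:10
cycle 8: CDB Add2=11; issue ADD r1<-Add2 // r0:Add1,r1:Add2,r2:-5,r3:6,r4:3,r5:10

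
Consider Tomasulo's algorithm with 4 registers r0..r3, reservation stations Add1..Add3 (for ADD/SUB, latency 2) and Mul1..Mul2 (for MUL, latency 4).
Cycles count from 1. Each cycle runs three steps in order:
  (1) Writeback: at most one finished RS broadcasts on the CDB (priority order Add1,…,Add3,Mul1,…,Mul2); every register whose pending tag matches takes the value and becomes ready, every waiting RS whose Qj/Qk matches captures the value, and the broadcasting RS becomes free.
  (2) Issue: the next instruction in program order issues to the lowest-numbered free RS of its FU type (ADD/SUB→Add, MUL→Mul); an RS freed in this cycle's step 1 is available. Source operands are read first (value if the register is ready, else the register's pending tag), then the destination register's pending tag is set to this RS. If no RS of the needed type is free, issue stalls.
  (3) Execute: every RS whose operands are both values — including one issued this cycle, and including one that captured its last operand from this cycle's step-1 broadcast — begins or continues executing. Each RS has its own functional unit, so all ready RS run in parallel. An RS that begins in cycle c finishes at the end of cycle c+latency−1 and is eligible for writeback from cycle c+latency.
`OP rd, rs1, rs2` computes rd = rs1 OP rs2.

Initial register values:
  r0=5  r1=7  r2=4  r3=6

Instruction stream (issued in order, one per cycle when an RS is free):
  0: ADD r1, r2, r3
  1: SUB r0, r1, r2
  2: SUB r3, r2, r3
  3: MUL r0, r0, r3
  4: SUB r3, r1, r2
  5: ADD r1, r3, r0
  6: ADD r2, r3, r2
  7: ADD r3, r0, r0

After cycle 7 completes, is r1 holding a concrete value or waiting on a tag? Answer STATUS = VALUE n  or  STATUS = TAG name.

STATUS = TAG Add2

c1: issue ADD r1<-Add1 | r0:5,r1:Add1,r2:4,r3:6
c2: issue SUB r0<-Add2 | r0:Add2,r1:Add1,r2:4,r3:6
c3: CDB Add1=10; issue SUB r3<-Add1 | r0:Add2,r1:10,r2:4,r3:Add1
c4: issue MUL r0<-Mul1 | r0:Mul1,r1:10,r2:4,r3:Add1
c5: CDB Add1=-2; issue SUB r3<-Add1 | r0:Mul1,r1:10,r2:4,r3:Add1
c6: CDB Add2=6; issue ADD r1<-Add2 | r0:Mul1,r1:Add2,r2:4,r3:Add1
c7: CDB Add1=6; issue ADD r2<-Add1 | r0:Mul1,r1:Add2,r2:Add1,r3:6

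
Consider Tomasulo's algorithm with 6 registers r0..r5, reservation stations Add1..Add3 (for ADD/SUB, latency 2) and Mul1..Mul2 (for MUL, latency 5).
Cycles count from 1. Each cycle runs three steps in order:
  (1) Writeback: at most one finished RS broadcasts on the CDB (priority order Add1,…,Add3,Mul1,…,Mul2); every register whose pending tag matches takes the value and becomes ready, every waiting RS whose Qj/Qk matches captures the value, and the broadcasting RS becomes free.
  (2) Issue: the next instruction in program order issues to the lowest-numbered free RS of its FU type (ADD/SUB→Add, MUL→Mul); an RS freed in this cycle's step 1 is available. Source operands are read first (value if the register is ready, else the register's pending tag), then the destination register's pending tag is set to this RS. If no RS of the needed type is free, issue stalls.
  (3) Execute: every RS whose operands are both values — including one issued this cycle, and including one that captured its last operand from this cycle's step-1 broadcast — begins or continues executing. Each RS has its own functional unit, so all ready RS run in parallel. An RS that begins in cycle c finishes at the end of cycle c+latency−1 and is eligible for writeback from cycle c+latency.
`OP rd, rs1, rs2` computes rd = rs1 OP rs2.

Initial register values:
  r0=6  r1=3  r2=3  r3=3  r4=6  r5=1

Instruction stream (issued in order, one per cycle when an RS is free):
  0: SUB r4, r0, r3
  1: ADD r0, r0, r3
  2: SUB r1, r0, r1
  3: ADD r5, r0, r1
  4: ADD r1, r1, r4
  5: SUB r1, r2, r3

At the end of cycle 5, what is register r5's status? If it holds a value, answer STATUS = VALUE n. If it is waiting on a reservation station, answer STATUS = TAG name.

  c1: issue SUB r4<-Add1  regs: r0:6,r1:3,r2:3,r3:3,r4:Add1,r5:1
  c2: issue ADD r0<-Add2  regs: r0:Add2,r1:3,r2:3,r3:3,r4:Add1,r5:1
  c3: CDB Add1=3; issue SUB r1<-Add1  regs: r0:Add2,r1:Add1,r2:3,r3:3,r4:3,r5:1
  c4: CDB Add2=9; issue ADD r5<-Add2  regs: r0:9,r1:Add1,r2:3,r3:3,r4:3,r5:Add2
  c5: issue ADD r1<-Add3  regs: r0:9,r1:Add3,r2:3,r3:3,r4:3,r5:Add2

STATUS = TAG Add2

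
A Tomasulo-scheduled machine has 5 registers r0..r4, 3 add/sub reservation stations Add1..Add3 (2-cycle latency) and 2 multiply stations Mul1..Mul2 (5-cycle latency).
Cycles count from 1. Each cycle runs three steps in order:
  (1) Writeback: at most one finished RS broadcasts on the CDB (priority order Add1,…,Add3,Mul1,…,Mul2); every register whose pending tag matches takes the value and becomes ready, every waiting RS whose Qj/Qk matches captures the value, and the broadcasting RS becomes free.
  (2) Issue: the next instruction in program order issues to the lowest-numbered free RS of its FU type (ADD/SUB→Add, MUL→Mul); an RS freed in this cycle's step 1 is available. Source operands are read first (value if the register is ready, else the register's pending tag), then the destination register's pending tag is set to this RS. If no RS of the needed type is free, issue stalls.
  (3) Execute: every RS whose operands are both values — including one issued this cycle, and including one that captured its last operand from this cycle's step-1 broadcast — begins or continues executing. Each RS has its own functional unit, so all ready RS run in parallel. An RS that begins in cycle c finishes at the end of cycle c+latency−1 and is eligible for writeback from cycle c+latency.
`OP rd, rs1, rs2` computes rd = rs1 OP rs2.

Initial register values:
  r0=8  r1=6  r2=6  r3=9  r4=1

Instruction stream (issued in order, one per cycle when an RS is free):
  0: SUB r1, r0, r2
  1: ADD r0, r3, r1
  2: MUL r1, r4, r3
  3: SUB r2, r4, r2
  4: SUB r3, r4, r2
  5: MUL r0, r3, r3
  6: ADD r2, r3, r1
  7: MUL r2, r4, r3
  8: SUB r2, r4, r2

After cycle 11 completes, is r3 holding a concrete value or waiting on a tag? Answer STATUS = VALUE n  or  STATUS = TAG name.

STATUS = VALUE 6

c1: issue SUB r1<-Add1 | r0:8,r1:Add1,r2:6,r3:9,r4:1
c2: issue ADD r0<-Add2 | r0:Add2,r1:Add1,r2:6,r3:9,r4:1
c3: CDB Add1=2; issue MUL r1<-Mul1 | r0:Add2,r1:Mul1,r2:6,r3:9,r4:1
c4: issue SUB r2<-Add1 | r0:Add2,r1:Mul1,r2:Add1,r3:9,r4:1
c5: CDB Add2=11; issue SUB r3<-Add2 | r0:11,r1:Mul1,r2:Add1,r3:Add2,r4:1
c6: CDB Add1=-5; issue MUL r0<-Mul2 | r0:Mul2,r1:Mul1,r2:-5,r3:Add2,r4:1
c7: issue ADD r2<-Add1 | r0:Mul2,r1:Mul1,r2:Add1,r3:Add2,r4:1
c8: CDB Add2=6; stall | r0:Mul2,r1:Mul1,r2:Add1,r3:6,r4:1
c9: CDB Mul1=9; issue MUL r2<-Mul1 | r0:Mul2,r1:9,r2:Mul1,r3:6,r4:1
c10: issue SUB r2<-Add2 | r0:Mul2,r1:9,r2:Add2,r3:6,r4:1
c11: CDB Add1=15 | r0:Mul2,r1:9,r2:Add2,r3:6,r4:1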